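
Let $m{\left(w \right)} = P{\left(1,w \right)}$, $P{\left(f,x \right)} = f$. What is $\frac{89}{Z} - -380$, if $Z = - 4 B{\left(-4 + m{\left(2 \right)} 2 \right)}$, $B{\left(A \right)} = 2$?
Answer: $\frac{2951}{8} \approx 368.88$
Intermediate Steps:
$m{\left(w \right)} = 1$
$Z = -8$ ($Z = \left(-4\right) 2 = -8$)
$\frac{89}{Z} - -380 = \frac{89}{-8} - -380 = 89 \left(- \frac{1}{8}\right) + 380 = - \frac{89}{8} + 380 = \frac{2951}{8}$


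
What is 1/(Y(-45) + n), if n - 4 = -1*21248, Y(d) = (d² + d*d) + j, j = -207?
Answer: -1/17401 ≈ -5.7468e-5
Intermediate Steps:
Y(d) = -207 + 2*d² (Y(d) = (d² + d*d) - 207 = (d² + d²) - 207 = 2*d² - 207 = -207 + 2*d²)
n = -21244 (n = 4 - 1*21248 = 4 - 21248 = -21244)
1/(Y(-45) + n) = 1/((-207 + 2*(-45)²) - 21244) = 1/((-207 + 2*2025) - 21244) = 1/((-207 + 4050) - 21244) = 1/(3843 - 21244) = 1/(-17401) = -1/17401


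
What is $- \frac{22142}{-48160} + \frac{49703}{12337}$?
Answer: $\frac{1333431167}{297074960} \approx 4.4885$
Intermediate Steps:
$- \frac{22142}{-48160} + \frac{49703}{12337} = \left(-22142\right) \left(- \frac{1}{48160}\right) + 49703 \cdot \frac{1}{12337} = \frac{11071}{24080} + \frac{49703}{12337} = \frac{1333431167}{297074960}$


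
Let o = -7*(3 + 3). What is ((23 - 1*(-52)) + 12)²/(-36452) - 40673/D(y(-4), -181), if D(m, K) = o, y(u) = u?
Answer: 741147149/765492 ≈ 968.20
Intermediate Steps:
o = -42 (o = -7*6 = -42)
D(m, K) = -42
((23 - 1*(-52)) + 12)²/(-36452) - 40673/D(y(-4), -181) = ((23 - 1*(-52)) + 12)²/(-36452) - 40673/(-42) = ((23 + 52) + 12)²*(-1/36452) - 40673*(-1/42) = (75 + 12)²*(-1/36452) + 40673/42 = 87²*(-1/36452) + 40673/42 = 7569*(-1/36452) + 40673/42 = -7569/36452 + 40673/42 = 741147149/765492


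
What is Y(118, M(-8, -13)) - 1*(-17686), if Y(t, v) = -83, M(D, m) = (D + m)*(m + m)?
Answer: 17603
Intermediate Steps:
M(D, m) = 2*m*(D + m) (M(D, m) = (D + m)*(2*m) = 2*m*(D + m))
Y(118, M(-8, -13)) - 1*(-17686) = -83 - 1*(-17686) = -83 + 17686 = 17603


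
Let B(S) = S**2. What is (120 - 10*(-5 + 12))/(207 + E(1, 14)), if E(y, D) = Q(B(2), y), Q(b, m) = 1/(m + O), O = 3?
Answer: 200/829 ≈ 0.24125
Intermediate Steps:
Q(b, m) = 1/(3 + m) (Q(b, m) = 1/(m + 3) = 1/(3 + m))
E(y, D) = 1/(3 + y)
(120 - 10*(-5 + 12))/(207 + E(1, 14)) = (120 - 10*(-5 + 12))/(207 + 1/(3 + 1)) = (120 - 10*7)/(207 + 1/4) = (120 - 70)/(207 + 1/4) = 50/(829/4) = 50*(4/829) = 200/829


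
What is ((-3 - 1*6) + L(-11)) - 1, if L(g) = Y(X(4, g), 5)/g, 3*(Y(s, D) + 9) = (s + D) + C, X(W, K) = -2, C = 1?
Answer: -307/33 ≈ -9.3030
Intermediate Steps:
Y(s, D) = -26/3 + D/3 + s/3 (Y(s, D) = -9 + ((s + D) + 1)/3 = -9 + ((D + s) + 1)/3 = -9 + (1 + D + s)/3 = -9 + (⅓ + D/3 + s/3) = -26/3 + D/3 + s/3)
L(g) = -23/(3*g) (L(g) = (-26/3 + (⅓)*5 + (⅓)*(-2))/g = (-26/3 + 5/3 - ⅔)/g = -23/(3*g))
((-3 - 1*6) + L(-11)) - 1 = ((-3 - 1*6) - 23/3/(-11)) - 1 = ((-3 - 6) - 23/3*(-1/11)) - 1 = (-9 + 23/33) - 1 = -274/33 - 1 = -307/33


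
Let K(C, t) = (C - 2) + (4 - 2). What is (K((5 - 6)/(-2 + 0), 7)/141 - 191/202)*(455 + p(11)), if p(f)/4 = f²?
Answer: -4198895/4747 ≈ -884.54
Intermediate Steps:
K(C, t) = C (K(C, t) = (-2 + C) + 2 = C)
p(f) = 4*f²
(K((5 - 6)/(-2 + 0), 7)/141 - 191/202)*(455 + p(11)) = (((5 - 6)/(-2 + 0))/141 - 191/202)*(455 + 4*11²) = (-1/(-2)*(1/141) - 191*1/202)*(455 + 4*121) = (-1*(-½)*(1/141) - 191/202)*(455 + 484) = ((½)*(1/141) - 191/202)*939 = (1/282 - 191/202)*939 = -13415/14241*939 = -4198895/4747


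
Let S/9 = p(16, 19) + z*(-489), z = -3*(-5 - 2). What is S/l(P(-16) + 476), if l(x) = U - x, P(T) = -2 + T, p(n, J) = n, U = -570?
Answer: 92277/1028 ≈ 89.764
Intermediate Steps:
z = 21 (z = -3*(-7) = 21)
S = -92277 (S = 9*(16 + 21*(-489)) = 9*(16 - 10269) = 9*(-10253) = -92277)
l(x) = -570 - x
S/l(P(-16) + 476) = -92277/(-570 - ((-2 - 16) + 476)) = -92277/(-570 - (-18 + 476)) = -92277/(-570 - 1*458) = -92277/(-570 - 458) = -92277/(-1028) = -92277*(-1/1028) = 92277/1028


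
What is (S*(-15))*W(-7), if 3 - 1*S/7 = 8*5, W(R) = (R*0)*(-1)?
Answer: 0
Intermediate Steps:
W(R) = 0 (W(R) = 0*(-1) = 0)
S = -259 (S = 21 - 56*5 = 21 - 7*40 = 21 - 280 = -259)
(S*(-15))*W(-7) = -259*(-15)*0 = 3885*0 = 0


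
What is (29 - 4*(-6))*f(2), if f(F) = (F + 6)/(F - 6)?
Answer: -106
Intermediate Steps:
f(F) = (6 + F)/(-6 + F)
(29 - 4*(-6))*f(2) = (29 - 4*(-6))*((6 + 2)/(-6 + 2)) = (29 + 24)*(8/(-4)) = 53*(-¼*8) = 53*(-2) = -106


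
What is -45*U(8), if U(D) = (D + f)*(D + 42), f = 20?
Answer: -63000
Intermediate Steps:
U(D) = (20 + D)*(42 + D) (U(D) = (D + 20)*(D + 42) = (20 + D)*(42 + D))
-45*U(8) = -45*(840 + 8² + 62*8) = -45*(840 + 64 + 496) = -45*1400 = -1*63000 = -63000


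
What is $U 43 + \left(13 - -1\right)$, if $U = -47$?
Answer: $-2007$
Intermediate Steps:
$U 43 + \left(13 - -1\right) = \left(-47\right) 43 + \left(13 - -1\right) = -2021 + \left(13 + 1\right) = -2021 + 14 = -2007$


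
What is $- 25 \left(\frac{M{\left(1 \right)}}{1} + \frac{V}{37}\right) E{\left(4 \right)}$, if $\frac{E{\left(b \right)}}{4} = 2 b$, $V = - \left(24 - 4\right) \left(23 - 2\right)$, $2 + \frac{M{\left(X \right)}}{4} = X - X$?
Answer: $\frac{572800}{37} \approx 15481.0$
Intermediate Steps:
$M{\left(X \right)} = -8$ ($M{\left(X \right)} = -8 + 4 \left(X - X\right) = -8 + 4 \cdot 0 = -8 + 0 = -8$)
$V = -420$ ($V = - 20 \cdot 21 = \left(-1\right) 420 = -420$)
$E{\left(b \right)} = 8 b$ ($E{\left(b \right)} = 4 \cdot 2 b = 8 b$)
$- 25 \left(\frac{M{\left(1 \right)}}{1} + \frac{V}{37}\right) E{\left(4 \right)} = - 25 \left(- \frac{8}{1} - \frac{420}{37}\right) 8 \cdot 4 = - 25 \left(\left(-8\right) 1 - \frac{420}{37}\right) 32 = - 25 \left(-8 - \frac{420}{37}\right) 32 = \left(-25\right) \left(- \frac{716}{37}\right) 32 = \frac{17900}{37} \cdot 32 = \frac{572800}{37}$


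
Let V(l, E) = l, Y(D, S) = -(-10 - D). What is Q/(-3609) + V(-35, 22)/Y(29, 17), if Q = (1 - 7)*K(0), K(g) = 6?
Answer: -13879/15639 ≈ -0.88746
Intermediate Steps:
Y(D, S) = 10 + D
Q = -36 (Q = (1 - 7)*6 = -6*6 = -36)
Q/(-3609) + V(-35, 22)/Y(29, 17) = -36/(-3609) - 35/(10 + 29) = -36*(-1/3609) - 35/39 = 4/401 - 35*1/39 = 4/401 - 35/39 = -13879/15639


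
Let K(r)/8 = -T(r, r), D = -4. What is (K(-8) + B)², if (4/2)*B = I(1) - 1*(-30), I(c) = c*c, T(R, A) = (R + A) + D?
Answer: 123201/4 ≈ 30800.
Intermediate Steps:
T(R, A) = -4 + A + R (T(R, A) = (R + A) - 4 = (A + R) - 4 = -4 + A + R)
I(c) = c²
K(r) = 32 - 16*r (K(r) = 8*(-(-4 + r + r)) = 8*(-(-4 + 2*r)) = 8*(4 - 2*r) = 32 - 16*r)
B = 31/2 (B = (1² - 1*(-30))/2 = (1 + 30)/2 = (½)*31 = 31/2 ≈ 15.500)
(K(-8) + B)² = ((32 - 16*(-8)) + 31/2)² = ((32 + 128) + 31/2)² = (160 + 31/2)² = (351/2)² = 123201/4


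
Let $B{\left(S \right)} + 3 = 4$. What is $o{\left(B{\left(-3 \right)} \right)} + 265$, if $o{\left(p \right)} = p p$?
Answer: $266$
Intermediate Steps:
$B{\left(S \right)} = 1$ ($B{\left(S \right)} = -3 + 4 = 1$)
$o{\left(p \right)} = p^{2}$
$o{\left(B{\left(-3 \right)} \right)} + 265 = 1^{2} + 265 = 1 + 265 = 266$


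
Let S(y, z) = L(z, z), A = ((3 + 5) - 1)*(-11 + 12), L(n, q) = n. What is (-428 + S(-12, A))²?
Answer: 177241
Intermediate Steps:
A = 7 (A = (8 - 1)*1 = 7*1 = 7)
S(y, z) = z
(-428 + S(-12, A))² = (-428 + 7)² = (-421)² = 177241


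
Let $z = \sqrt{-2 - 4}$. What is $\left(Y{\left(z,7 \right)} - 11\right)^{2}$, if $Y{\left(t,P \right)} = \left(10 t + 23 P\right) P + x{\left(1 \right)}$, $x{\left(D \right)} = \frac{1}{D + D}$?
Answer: $\frac{4868689}{4} + 156310 i \sqrt{6} \approx 1.2172 \cdot 10^{6} + 3.8288 \cdot 10^{5} i$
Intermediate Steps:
$x{\left(D \right)} = \frac{1}{2 D}$
$z = i \sqrt{6}$ ($z = \sqrt{-6} = i \sqrt{6} \approx 2.4495 i$)
$Y{\left(t,P \right)} = \frac{1}{2} + P \left(10 t + 23 P\right)$ ($Y{\left(t,P \right)} = \left(10 t + 23 P\right) P + \frac{1}{2 \cdot 1} = P \left(10 t + 23 P\right) + \frac{1}{2} \cdot 1 = P \left(10 t + 23 P\right) + \frac{1}{2} = \frac{1}{2} + P \left(10 t + 23 P\right)$)
$\left(Y{\left(z,7 \right)} - 11\right)^{2} = \left(\left(\frac{1}{2} + 23 \cdot 7^{2} + 10 \cdot 7 i \sqrt{6}\right) - 11\right)^{2} = \left(\left(\frac{1}{2} + 23 \cdot 49 + 70 i \sqrt{6}\right) - 11\right)^{2} = \left(\left(\frac{1}{2} + 1127 + 70 i \sqrt{6}\right) - 11\right)^{2} = \left(\left(\frac{2255}{2} + 70 i \sqrt{6}\right) - 11\right)^{2} = \left(\frac{2233}{2} + 70 i \sqrt{6}\right)^{2}$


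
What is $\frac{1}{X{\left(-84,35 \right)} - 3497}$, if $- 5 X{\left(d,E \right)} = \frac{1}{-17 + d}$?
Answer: $- \frac{505}{1765984} \approx -0.00028596$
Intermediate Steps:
$X{\left(d,E \right)} = - \frac{1}{5 \left(-17 + d\right)}$
$\frac{1}{X{\left(-84,35 \right)} - 3497} = \frac{1}{- \frac{1}{-85 + 5 \left(-84\right)} - 3497} = \frac{1}{- \frac{1}{-85 - 420} - 3497} = \frac{1}{- \frac{1}{-505} - 3497} = \frac{1}{\left(-1\right) \left(- \frac{1}{505}\right) - 3497} = \frac{1}{\frac{1}{505} - 3497} = \frac{1}{- \frac{1765984}{505}} = - \frac{505}{1765984}$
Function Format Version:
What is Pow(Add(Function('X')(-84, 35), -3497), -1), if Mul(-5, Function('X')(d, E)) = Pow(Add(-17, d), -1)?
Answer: Rational(-505, 1765984) ≈ -0.00028596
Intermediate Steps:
Function('X')(d, E) = Mul(Rational(-1, 5), Pow(Add(-17, d), -1))
Pow(Add(Function('X')(-84, 35), -3497), -1) = Pow(Add(Mul(-1, Pow(Add(-85, Mul(5, -84)), -1)), -3497), -1) = Pow(Add(Mul(-1, Pow(Add(-85, -420), -1)), -3497), -1) = Pow(Add(Mul(-1, Pow(-505, -1)), -3497), -1) = Pow(Add(Mul(-1, Rational(-1, 505)), -3497), -1) = Pow(Add(Rational(1, 505), -3497), -1) = Pow(Rational(-1765984, 505), -1) = Rational(-505, 1765984)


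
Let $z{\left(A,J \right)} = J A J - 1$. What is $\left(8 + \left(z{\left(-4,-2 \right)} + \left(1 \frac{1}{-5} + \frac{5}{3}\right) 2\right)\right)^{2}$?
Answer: $\frac{8281}{225} \approx 36.804$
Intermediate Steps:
$z{\left(A,J \right)} = -1 + A J^{2}$ ($z{\left(A,J \right)} = A J J - 1 = A J^{2} - 1 = -1 + A J^{2}$)
$\left(8 + \left(z{\left(-4,-2 \right)} + \left(1 \frac{1}{-5} + \frac{5}{3}\right) 2\right)\right)^{2} = \left(8 - \left(1 + 16 - \left(1 \frac{1}{-5} + \frac{5}{3}\right) 2\right)\right)^{2} = \left(8 + \left(\left(-1 - 16\right) + \left(1 \left(- \frac{1}{5}\right) + 5 \cdot \frac{1}{3}\right) 2\right)\right)^{2} = \left(8 + \left(\left(-1 - 16\right) + \left(- \frac{1}{5} + \frac{5}{3}\right) 2\right)\right)^{2} = \left(8 + \left(-17 + \frac{22}{15} \cdot 2\right)\right)^{2} = \left(8 + \left(-17 + \frac{44}{15}\right)\right)^{2} = \left(8 - \frac{211}{15}\right)^{2} = \left(- \frac{91}{15}\right)^{2} = \frac{8281}{225}$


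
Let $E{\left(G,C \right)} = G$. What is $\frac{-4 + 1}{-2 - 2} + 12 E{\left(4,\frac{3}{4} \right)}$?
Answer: $\frac{195}{4} \approx 48.75$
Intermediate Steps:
$\frac{-4 + 1}{-2 - 2} + 12 E{\left(4,\frac{3}{4} \right)} = \frac{-4 + 1}{-2 - 2} + 12 \cdot 4 = - \frac{3}{-4} + 48 = \left(-3\right) \left(- \frac{1}{4}\right) + 48 = \frac{3}{4} + 48 = \frac{195}{4}$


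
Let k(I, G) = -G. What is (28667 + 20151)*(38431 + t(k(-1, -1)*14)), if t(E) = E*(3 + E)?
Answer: 1887743242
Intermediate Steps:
(28667 + 20151)*(38431 + t(k(-1, -1)*14)) = (28667 + 20151)*(38431 + (-1*(-1)*14)*(3 - 1*(-1)*14)) = 48818*(38431 + (1*14)*(3 + 1*14)) = 48818*(38431 + 14*(3 + 14)) = 48818*(38431 + 14*17) = 48818*(38431 + 238) = 48818*38669 = 1887743242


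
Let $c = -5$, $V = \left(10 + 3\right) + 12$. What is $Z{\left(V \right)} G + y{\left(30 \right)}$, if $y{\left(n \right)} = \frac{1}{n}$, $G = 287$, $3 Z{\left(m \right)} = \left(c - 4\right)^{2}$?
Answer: $\frac{232471}{30} \approx 7749.0$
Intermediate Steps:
$V = 25$ ($V = 13 + 12 = 25$)
$Z{\left(m \right)} = 27$ ($Z{\left(m \right)} = \frac{\left(-5 - 4\right)^{2}}{3} = \frac{\left(-9\right)^{2}}{3} = \frac{1}{3} \cdot 81 = 27$)
$Z{\left(V \right)} G + y{\left(30 \right)} = 27 \cdot 287 + \frac{1}{30} = 7749 + \frac{1}{30} = \frac{232471}{30}$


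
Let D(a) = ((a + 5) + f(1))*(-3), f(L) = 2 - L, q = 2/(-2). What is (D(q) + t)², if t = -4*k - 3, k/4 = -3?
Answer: 900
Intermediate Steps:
q = -1 (q = 2*(-½) = -1)
D(a) = -18 - 3*a (D(a) = ((a + 5) + (2 - 1*1))*(-3) = ((5 + a) + (2 - 1))*(-3) = ((5 + a) + 1)*(-3) = (6 + a)*(-3) = -18 - 3*a)
k = -12 (k = 4*(-3) = -12)
t = 45 (t = -4*(-12) - 3 = 48 - 3 = 45)
(D(q) + t)² = ((-18 - 3*(-1)) + 45)² = ((-18 + 3) + 45)² = (-15 + 45)² = 30² = 900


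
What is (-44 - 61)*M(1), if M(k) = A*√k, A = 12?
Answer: -1260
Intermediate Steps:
M(k) = 12*√k
(-44 - 61)*M(1) = (-44 - 61)*(12*√1) = -1260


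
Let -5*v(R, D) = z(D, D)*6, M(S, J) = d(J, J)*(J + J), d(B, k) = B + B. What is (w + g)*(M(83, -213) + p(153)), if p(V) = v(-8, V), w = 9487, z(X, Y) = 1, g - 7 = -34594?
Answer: -4555017480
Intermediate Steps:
g = -34587 (g = 7 - 34594 = -34587)
d(B, k) = 2*B
M(S, J) = 4*J² (M(S, J) = (2*J)*(J + J) = (2*J)*(2*J) = 4*J²)
v(R, D) = -6/5
p(V) = -6/5
(w + g)*(M(83, -213) + p(153)) = (9487 - 34587)*(4*(-213)² - 6/5) = -25100*(4*45369 - 6/5) = -25100*(181476 - 6/5) = -25100*907374/5 = -4555017480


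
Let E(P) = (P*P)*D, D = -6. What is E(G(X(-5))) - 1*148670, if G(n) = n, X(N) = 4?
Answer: -148766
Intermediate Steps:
E(P) = -6*P² (E(P) = (P*P)*(-6) = P²*(-6) = -6*P²)
E(G(X(-5))) - 1*148670 = -6*4² - 1*148670 = -6*16 - 148670 = -96 - 148670 = -148766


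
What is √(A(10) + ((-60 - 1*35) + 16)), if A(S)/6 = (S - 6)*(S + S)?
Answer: √401 ≈ 20.025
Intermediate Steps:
A(S) = 12*S*(-6 + S) (A(S) = 6*((S - 6)*(S + S)) = 6*((-6 + S)*(2*S)) = 6*(2*S*(-6 + S)) = 12*S*(-6 + S))
√(A(10) + ((-60 - 1*35) + 16)) = √(12*10*(-6 + 10) + ((-60 - 1*35) + 16)) = √(12*10*4 + ((-60 - 35) + 16)) = √(480 + (-95 + 16)) = √(480 - 79) = √401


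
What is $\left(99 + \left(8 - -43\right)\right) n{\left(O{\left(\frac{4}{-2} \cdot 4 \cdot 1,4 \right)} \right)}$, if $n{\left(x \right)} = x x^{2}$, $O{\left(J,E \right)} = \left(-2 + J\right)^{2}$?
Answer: $150000000$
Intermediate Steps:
$n{\left(x \right)} = x^{3}$
$\left(99 + \left(8 - -43\right)\right) n{\left(O{\left(\frac{4}{-2} \cdot 4 \cdot 1,4 \right)} \right)} = \left(99 + \left(8 - -43\right)\right) \left(\left(-2 + \frac{4}{-2} \cdot 4 \cdot 1\right)^{2}\right)^{3} = \left(99 + \left(8 + 43\right)\right) \left(\left(-2 + 4 \left(- \frac{1}{2}\right) 4 \cdot 1\right)^{2}\right)^{3} = \left(99 + 51\right) \left(\left(-2 + \left(-2\right) 4 \cdot 1\right)^{2}\right)^{3} = 150 \left(\left(-2 - 8\right)^{2}\right)^{3} = 150 \left(\left(-10\right)^{2}\right)^{3} = 150 \cdot 100^{3} = 150 \cdot 1000000 = 150000000$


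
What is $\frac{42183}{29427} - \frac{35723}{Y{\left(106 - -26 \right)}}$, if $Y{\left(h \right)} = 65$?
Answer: $- \frac{349492942}{637585} \approx -548.15$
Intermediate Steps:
$\frac{42183}{29427} - \frac{35723}{Y{\left(106 - -26 \right)}} = \frac{42183}{29427} - \frac{35723}{65} = 42183 \cdot \frac{1}{29427} - \frac{35723}{65} = \frac{14061}{9809} - \frac{35723}{65} = - \frac{349492942}{637585}$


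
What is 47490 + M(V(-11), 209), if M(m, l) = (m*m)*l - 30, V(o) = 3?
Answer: 49341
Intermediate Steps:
M(m, l) = -30 + l*m² (M(m, l) = m²*l - 30 = l*m² - 30 = -30 + l*m²)
47490 + M(V(-11), 209) = 47490 + (-30 + 209*3²) = 47490 + (-30 + 209*9) = 47490 + (-30 + 1881) = 47490 + 1851 = 49341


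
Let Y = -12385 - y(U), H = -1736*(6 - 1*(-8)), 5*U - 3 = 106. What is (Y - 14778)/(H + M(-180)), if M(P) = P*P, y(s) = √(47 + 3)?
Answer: -1181/352 - 5*√2/8096 ≈ -3.3560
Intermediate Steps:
U = 109/5 (U = ⅗ + (⅕)*106 = ⅗ + 106/5 = 109/5 ≈ 21.800)
H = -24304 (H = -1736*(6 + 8) = -1736*14 = -24304)
y(s) = 5*√2 (y(s) = √50 = 5*√2)
M(P) = P²
Y = -12385 - 5*√2 ≈ -12392.
(Y - 14778)/(H + M(-180)) = ((-12385 - 5*√2) - 14778)/(-24304 + (-180)²) = (-27163 - 5*√2)/(-24304 + 32400) = (-27163 - 5*√2)/8096 = (-27163 - 5*√2)*(1/8096) = -1181/352 - 5*√2/8096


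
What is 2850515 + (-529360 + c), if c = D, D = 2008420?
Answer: 4329575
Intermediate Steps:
c = 2008420
2850515 + (-529360 + c) = 2850515 + (-529360 + 2008420) = 2850515 + 1479060 = 4329575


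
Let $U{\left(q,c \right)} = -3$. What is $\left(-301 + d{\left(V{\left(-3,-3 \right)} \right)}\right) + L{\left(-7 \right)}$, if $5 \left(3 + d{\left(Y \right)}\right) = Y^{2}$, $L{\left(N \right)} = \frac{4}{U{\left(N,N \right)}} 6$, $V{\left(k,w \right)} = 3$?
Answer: $- \frac{1551}{5} \approx -310.2$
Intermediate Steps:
$L{\left(N \right)} = -8$ ($L{\left(N \right)} = \frac{4}{-3} \cdot 6 = 4 \left(- \frac{1}{3}\right) 6 = \left(- \frac{4}{3}\right) 6 = -8$)
$d{\left(Y \right)} = -3 + \frac{Y^{2}}{5}$
$\left(-301 + d{\left(V{\left(-3,-3 \right)} \right)}\right) + L{\left(-7 \right)} = \left(-301 - \left(3 - \frac{3^{2}}{5}\right)\right) - 8 = \left(-301 + \left(-3 + \frac{1}{5} \cdot 9\right)\right) - 8 = \left(-301 + \left(-3 + \frac{9}{5}\right)\right) - 8 = \left(-301 - \frac{6}{5}\right) - 8 = - \frac{1511}{5} - 8 = - \frac{1551}{5}$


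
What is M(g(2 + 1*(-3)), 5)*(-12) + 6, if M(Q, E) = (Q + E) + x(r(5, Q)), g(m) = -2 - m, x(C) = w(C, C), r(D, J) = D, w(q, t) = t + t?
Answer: -162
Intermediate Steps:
w(q, t) = 2*t
x(C) = 2*C
M(Q, E) = 10 + E + Q (M(Q, E) = (Q + E) + 2*5 = (E + Q) + 10 = 10 + E + Q)
M(g(2 + 1*(-3)), 5)*(-12) + 6 = (10 + 5 + (-2 - (2 + 1*(-3))))*(-12) + 6 = (10 + 5 + (-2 - (2 - 3)))*(-12) + 6 = (10 + 5 + (-2 - 1*(-1)))*(-12) + 6 = (10 + 5 + (-2 + 1))*(-12) + 6 = (10 + 5 - 1)*(-12) + 6 = 14*(-12) + 6 = -168 + 6 = -162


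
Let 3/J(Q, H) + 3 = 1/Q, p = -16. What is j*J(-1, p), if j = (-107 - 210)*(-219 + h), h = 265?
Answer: 21873/2 ≈ 10937.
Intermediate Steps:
J(Q, H) = 3/(-3 + 1/Q)
j = -14582 (j = (-107 - 210)*(-219 + 265) = -317*46 = -14582)
j*J(-1, p) = -(-43746)*(-1)/(-1 + 3*(-1)) = -(-43746)*(-1)/(-1 - 3) = -(-43746)*(-1)/(-4) = -(-43746)*(-1)*(-1)/4 = -14582*(-3/4) = 21873/2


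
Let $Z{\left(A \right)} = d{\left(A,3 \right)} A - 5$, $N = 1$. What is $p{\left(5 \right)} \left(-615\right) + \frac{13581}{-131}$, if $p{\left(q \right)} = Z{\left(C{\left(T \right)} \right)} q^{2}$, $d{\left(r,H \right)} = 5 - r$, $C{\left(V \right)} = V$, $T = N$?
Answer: $\frac{2000544}{131} \approx 15271.0$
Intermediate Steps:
$T = 1$
$Z{\left(A \right)} = -5 + A \left(5 - A\right)$ ($Z{\left(A \right)} = \left(5 - A\right) A - 5 = A \left(5 - A\right) - 5 = -5 + A \left(5 - A\right)$)
$p{\left(q \right)} = - q^{2}$ ($p{\left(q \right)} = \left(-5 - 1 \left(-5 + 1\right)\right) q^{2} = \left(-5 - 1 \left(-4\right)\right) q^{2} = \left(-5 + 4\right) q^{2} = - q^{2}$)
$p{\left(5 \right)} \left(-615\right) + \frac{13581}{-131} = - 5^{2} \left(-615\right) + \frac{13581}{-131} = \left(-1\right) 25 \left(-615\right) + 13581 \left(- \frac{1}{131}\right) = \left(-25\right) \left(-615\right) - \frac{13581}{131} = 15375 - \frac{13581}{131} = \frac{2000544}{131}$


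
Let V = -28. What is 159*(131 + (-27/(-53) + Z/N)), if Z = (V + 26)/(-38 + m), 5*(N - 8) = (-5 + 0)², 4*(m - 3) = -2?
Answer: 19300566/923 ≈ 20911.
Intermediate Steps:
m = 5/2 (m = 3 + (¼)*(-2) = 3 - ½ = 5/2 ≈ 2.5000)
N = 13 (N = 8 + (-5 + 0)²/5 = 8 + (⅕)*(-5)² = 8 + (⅕)*25 = 8 + 5 = 13)
Z = 4/71 (Z = (-28 + 26)/(-38 + 5/2) = -2/(-71/2) = -2*(-2/71) = 4/71 ≈ 0.056338)
159*(131 + (-27/(-53) + Z/N)) = 159*(131 + (-27/(-53) + (4/71)/13)) = 159*(131 + (-27*(-1/53) + (4/71)*(1/13))) = 159*(131 + (27/53 + 4/923)) = 159*(131 + 25133/48919) = 159*(6433522/48919) = 19300566/923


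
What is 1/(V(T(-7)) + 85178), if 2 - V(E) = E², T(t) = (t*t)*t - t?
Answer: -1/27716 ≈ -3.6080e-5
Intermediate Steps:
T(t) = t³ - t (T(t) = t²*t - t = t³ - t)
V(E) = 2 - E²
1/(V(T(-7)) + 85178) = 1/((2 - ((-7)³ - 1*(-7))²) + 85178) = 1/((2 - (-343 + 7)²) + 85178) = 1/((2 - 1*(-336)²) + 85178) = 1/((2 - 1*112896) + 85178) = 1/((2 - 112896) + 85178) = 1/(-112894 + 85178) = 1/(-27716) = -1/27716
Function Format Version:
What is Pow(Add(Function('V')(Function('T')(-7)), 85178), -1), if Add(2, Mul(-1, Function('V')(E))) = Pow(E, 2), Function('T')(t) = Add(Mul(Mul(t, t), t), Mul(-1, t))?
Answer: Rational(-1, 27716) ≈ -3.6080e-5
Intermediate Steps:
Function('T')(t) = Add(Pow(t, 3), Mul(-1, t)) (Function('T')(t) = Add(Mul(Pow(t, 2), t), Mul(-1, t)) = Add(Pow(t, 3), Mul(-1, t)))
Function('V')(E) = Add(2, Mul(-1, Pow(E, 2)))
Pow(Add(Function('V')(Function('T')(-7)), 85178), -1) = Pow(Add(Add(2, Mul(-1, Pow(Add(Pow(-7, 3), Mul(-1, -7)), 2))), 85178), -1) = Pow(Add(Add(2, Mul(-1, Pow(Add(-343, 7), 2))), 85178), -1) = Pow(Add(Add(2, Mul(-1, Pow(-336, 2))), 85178), -1) = Pow(Add(Add(2, Mul(-1, 112896)), 85178), -1) = Pow(Add(Add(2, -112896), 85178), -1) = Pow(Add(-112894, 85178), -1) = Pow(-27716, -1) = Rational(-1, 27716)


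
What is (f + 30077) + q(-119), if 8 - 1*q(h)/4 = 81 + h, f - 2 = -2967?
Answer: 27296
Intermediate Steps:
f = -2965 (f = 2 - 2967 = -2965)
q(h) = -292 - 4*h (q(h) = 32 - 4*(81 + h) = 32 + (-324 - 4*h) = -292 - 4*h)
(f + 30077) + q(-119) = (-2965 + 30077) + (-292 - 4*(-119)) = 27112 + (-292 + 476) = 27112 + 184 = 27296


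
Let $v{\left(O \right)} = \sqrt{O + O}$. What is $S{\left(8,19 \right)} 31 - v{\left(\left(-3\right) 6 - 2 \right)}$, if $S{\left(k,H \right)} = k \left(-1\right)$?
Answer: $-248 - 2 i \sqrt{10} \approx -248.0 - 6.3246 i$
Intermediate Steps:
$S{\left(k,H \right)} = - k$
$v{\left(O \right)} = \sqrt{2} \sqrt{O}$ ($v{\left(O \right)} = \sqrt{2 O} = \sqrt{2} \sqrt{O}$)
$S{\left(8,19 \right)} 31 - v{\left(\left(-3\right) 6 - 2 \right)} = \left(-1\right) 8 \cdot 31 - \sqrt{2} \sqrt{\left(-3\right) 6 - 2} = \left(-8\right) 31 - \sqrt{2} \sqrt{-18 - 2} = -248 - \sqrt{2} \sqrt{-20} = -248 - \sqrt{2} \cdot 2 i \sqrt{5} = -248 - 2 i \sqrt{10}$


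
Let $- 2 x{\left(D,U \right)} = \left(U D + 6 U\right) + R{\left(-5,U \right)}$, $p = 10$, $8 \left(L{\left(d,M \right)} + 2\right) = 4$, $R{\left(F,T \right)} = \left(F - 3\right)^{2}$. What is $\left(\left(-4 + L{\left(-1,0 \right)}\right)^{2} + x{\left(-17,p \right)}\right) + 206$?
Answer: $\frac{1037}{4} \approx 259.25$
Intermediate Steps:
$R{\left(F,T \right)} = \left(-3 + F\right)^{2}$
$L{\left(d,M \right)} = - \frac{3}{2}$ ($L{\left(d,M \right)} = -2 + \frac{1}{8} \cdot 4 = -2 + \frac{1}{2} = - \frac{3}{2}$)
$x{\left(D,U \right)} = -32 - 3 U - \frac{D U}{2}$ ($x{\left(D,U \right)} = - \frac{\left(U D + 6 U\right) + \left(-3 - 5\right)^{2}}{2} = - \frac{\left(D U + 6 U\right) + \left(-8\right)^{2}}{2} = - \frac{\left(6 U + D U\right) + 64}{2} = - \frac{64 + 6 U + D U}{2} = -32 - 3 U - \frac{D U}{2}$)
$\left(\left(-4 + L{\left(-1,0 \right)}\right)^{2} + x{\left(-17,p \right)}\right) + 206 = \left(\left(-4 - \frac{3}{2}\right)^{2} - \left(62 - 85\right)\right) + 206 = \left(\left(- \frac{11}{2}\right)^{2} - -23\right) + 206 = \left(\frac{121}{4} + 23\right) + 206 = \frac{213}{4} + 206 = \frac{1037}{4}$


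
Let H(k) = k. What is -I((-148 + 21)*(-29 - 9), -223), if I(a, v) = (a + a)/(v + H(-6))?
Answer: 9652/229 ≈ 42.148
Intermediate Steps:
I(a, v) = 2*a/(-6 + v) (I(a, v) = (a + a)/(v - 6) = (2*a)/(-6 + v) = 2*a/(-6 + v))
-I((-148 + 21)*(-29 - 9), -223) = -2*(-148 + 21)*(-29 - 9)/(-6 - 223) = -2*(-127*(-38))/(-229) = -2*4826*(-1)/229 = -1*(-9652/229) = 9652/229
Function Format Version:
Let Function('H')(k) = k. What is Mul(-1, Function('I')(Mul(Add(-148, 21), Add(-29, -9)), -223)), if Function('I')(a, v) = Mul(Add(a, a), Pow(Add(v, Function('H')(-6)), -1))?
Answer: Rational(9652, 229) ≈ 42.148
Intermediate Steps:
Function('I')(a, v) = Mul(2, a, Pow(Add(-6, v), -1)) (Function('I')(a, v) = Mul(Add(a, a), Pow(Add(v, -6), -1)) = Mul(Mul(2, a), Pow(Add(-6, v), -1)) = Mul(2, a, Pow(Add(-6, v), -1)))
Mul(-1, Function('I')(Mul(Add(-148, 21), Add(-29, -9)), -223)) = Mul(-1, Mul(2, Mul(Add(-148, 21), Add(-29, -9)), Pow(Add(-6, -223), -1))) = Mul(-1, Mul(2, Mul(-127, -38), Pow(-229, -1))) = Mul(-1, Mul(2, 4826, Rational(-1, 229))) = Mul(-1, Rational(-9652, 229)) = Rational(9652, 229)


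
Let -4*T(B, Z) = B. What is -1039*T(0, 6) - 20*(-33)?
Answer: 660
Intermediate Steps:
T(B, Z) = -B/4
-1039*T(0, 6) - 20*(-33) = -(-1039)*0/4 - 20*(-33) = -1039*0 + 660 = 0 + 660 = 660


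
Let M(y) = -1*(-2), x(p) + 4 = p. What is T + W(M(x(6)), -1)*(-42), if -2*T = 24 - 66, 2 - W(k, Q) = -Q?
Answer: -21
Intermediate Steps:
x(p) = -4 + p
M(y) = 2
W(k, Q) = 2 + Q (W(k, Q) = 2 - (-1)*Q = 2 + Q)
T = 21 (T = -(24 - 66)/2 = -½*(-42) = 21)
T + W(M(x(6)), -1)*(-42) = 21 + (2 - 1)*(-42) = 21 + 1*(-42) = 21 - 42 = -21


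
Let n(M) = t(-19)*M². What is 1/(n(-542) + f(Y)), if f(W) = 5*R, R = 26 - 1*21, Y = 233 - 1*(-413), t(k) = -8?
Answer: -1/2350087 ≈ -4.2552e-7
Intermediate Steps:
Y = 646 (Y = 233 + 413 = 646)
R = 5 (R = 26 - 21 = 5)
n(M) = -8*M²
f(W) = 25 (f(W) = 5*5 = 25)
1/(n(-542) + f(Y)) = 1/(-8*(-542)² + 25) = 1/(-8*293764 + 25) = 1/(-2350112 + 25) = 1/(-2350087) = -1/2350087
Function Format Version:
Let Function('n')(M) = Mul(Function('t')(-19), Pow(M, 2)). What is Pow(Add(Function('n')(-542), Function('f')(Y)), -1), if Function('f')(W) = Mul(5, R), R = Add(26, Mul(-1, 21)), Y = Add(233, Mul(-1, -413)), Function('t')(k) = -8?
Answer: Rational(-1, 2350087) ≈ -4.2552e-7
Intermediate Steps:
Y = 646 (Y = Add(233, 413) = 646)
R = 5 (R = Add(26, -21) = 5)
Function('n')(M) = Mul(-8, Pow(M, 2))
Function('f')(W) = 25 (Function('f')(W) = Mul(5, 5) = 25)
Pow(Add(Function('n')(-542), Function('f')(Y)), -1) = Pow(Add(Mul(-8, Pow(-542, 2)), 25), -1) = Pow(Add(Mul(-8, 293764), 25), -1) = Pow(Add(-2350112, 25), -1) = Pow(-2350087, -1) = Rational(-1, 2350087)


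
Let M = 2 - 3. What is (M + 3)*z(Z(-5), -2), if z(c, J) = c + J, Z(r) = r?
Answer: -14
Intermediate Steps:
z(c, J) = J + c
M = -1
(M + 3)*z(Z(-5), -2) = (-1 + 3)*(-2 - 5) = 2*(-7) = -14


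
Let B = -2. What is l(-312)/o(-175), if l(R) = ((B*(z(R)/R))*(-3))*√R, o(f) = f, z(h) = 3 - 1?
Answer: I*√78/2275 ≈ 0.0038821*I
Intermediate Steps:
z(h) = 2
l(R) = 12/√R (l(R) = (-4/R*(-3))*√R = (12/R)*√R = 12/√R)
l(-312)/o(-175) = (12/√(-312))/(-175) = (12*(-I*√78/156))*(-1/175) = -I*√78/13*(-1/175) = I*√78/2275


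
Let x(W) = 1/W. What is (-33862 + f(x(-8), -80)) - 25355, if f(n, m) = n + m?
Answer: -474377/8 ≈ -59297.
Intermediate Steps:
f(n, m) = m + n
(-33862 + f(x(-8), -80)) - 25355 = (-33862 + (-80 + 1/(-8))) - 25355 = (-33862 + (-80 - ⅛)) - 25355 = (-33862 - 641/8) - 25355 = -271537/8 - 25355 = -474377/8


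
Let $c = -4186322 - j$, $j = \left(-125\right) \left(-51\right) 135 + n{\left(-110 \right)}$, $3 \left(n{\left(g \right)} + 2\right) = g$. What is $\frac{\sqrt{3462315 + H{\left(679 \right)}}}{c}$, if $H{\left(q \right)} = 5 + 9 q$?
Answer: $- \frac{3 \sqrt{3468431}}{15140725} \approx -0.00036901$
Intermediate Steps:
$n{\left(g \right)} = -2 + \frac{g}{3}$
$j = \frac{2581759}{3}$ ($j = \left(-125\right) \left(-51\right) 135 + \left(-2 + \frac{1}{3} \left(-110\right)\right) = 6375 \cdot 135 - \frac{116}{3} = 860625 - \frac{116}{3} = \frac{2581759}{3} \approx 8.6059 \cdot 10^{5}$)
$c = - \frac{15140725}{3}$ ($c = -4186322 - \frac{2581759}{3} = - \frac{15140725}{3} \approx -5.0469 \cdot 10^{6}$)
$\frac{\sqrt{3462315 + H{\left(679 \right)}}}{c} = \frac{\sqrt{3462315 + \left(5 + 9 \cdot 679\right)}}{- \frac{15140725}{3}} = \sqrt{3462315 + \left(5 + 6111\right)} \left(- \frac{3}{15140725}\right) = \sqrt{3462315 + 6116} \left(- \frac{3}{15140725}\right) = \sqrt{3468431} \left(- \frac{3}{15140725}\right) = - \frac{3 \sqrt{3468431}}{15140725}$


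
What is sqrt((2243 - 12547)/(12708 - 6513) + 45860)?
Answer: 2*sqrt(8979348945)/885 ≈ 214.15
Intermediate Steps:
sqrt((2243 - 12547)/(12708 - 6513) + 45860) = sqrt(-10304/6195 + 45860) = sqrt(-10304*1/6195 + 45860) = sqrt(-1472/885 + 45860) = sqrt(40584628/885) = 2*sqrt(8979348945)/885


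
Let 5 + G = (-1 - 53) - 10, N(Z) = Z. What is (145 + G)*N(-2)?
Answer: -152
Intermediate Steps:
G = -69 (G = -5 + ((-1 - 53) - 10) = -5 + (-54 - 10) = -5 - 64 = -69)
(145 + G)*N(-2) = (145 - 69)*(-2) = 76*(-2) = -152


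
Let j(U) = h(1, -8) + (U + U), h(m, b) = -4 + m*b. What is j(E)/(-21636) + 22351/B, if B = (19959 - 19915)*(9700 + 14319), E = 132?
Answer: 6035099/635158436 ≈ 0.0095017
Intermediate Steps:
h(m, b) = -4 + b*m
B = 1056836 (B = 44*24019 = 1056836)
j(U) = -12 + 2*U (j(U) = (-4 - 8*1) + (U + U) = (-4 - 8) + 2*U = -12 + 2*U)
j(E)/(-21636) + 22351/B = (-12 + 2*132)/(-21636) + 22351/1056836 = (-12 + 264)*(-1/21636) + 22351*(1/1056836) = 252*(-1/21636) + 22351/1056836 = -7/601 + 22351/1056836 = 6035099/635158436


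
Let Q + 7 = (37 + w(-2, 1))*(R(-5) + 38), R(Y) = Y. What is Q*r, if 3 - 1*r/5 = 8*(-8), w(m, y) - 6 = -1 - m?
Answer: 484075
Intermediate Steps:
w(m, y) = 5 - m (w(m, y) = 6 + (-1 - m) = 5 - m)
r = 335 (r = 15 - 40*(-8) = 15 - 5*(-64) = 15 + 320 = 335)
Q = 1445 (Q = -7 + (37 + (5 - 1*(-2)))*(-5 + 38) = -7 + (37 + (5 + 2))*33 = -7 + (37 + 7)*33 = -7 + 44*33 = -7 + 1452 = 1445)
Q*r = 1445*335 = 484075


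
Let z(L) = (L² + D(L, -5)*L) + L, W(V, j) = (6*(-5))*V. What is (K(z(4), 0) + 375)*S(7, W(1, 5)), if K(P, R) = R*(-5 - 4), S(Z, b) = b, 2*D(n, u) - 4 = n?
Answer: -11250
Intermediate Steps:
D(n, u) = 2 + n/2
W(V, j) = -30*V
z(L) = L + L² + L*(2 + L/2) (z(L) = (L² + (2 + L/2)*L) + L = (L² + L*(2 + L/2)) + L = L + L² + L*(2 + L/2))
K(P, R) = -9*R (K(P, R) = R*(-9) = -9*R)
(K(z(4), 0) + 375)*S(7, W(1, 5)) = (-9*0 + 375)*(-30*1) = (0 + 375)*(-30) = 375*(-30) = -11250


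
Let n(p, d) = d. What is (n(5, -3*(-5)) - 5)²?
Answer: 100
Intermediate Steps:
(n(5, -3*(-5)) - 5)² = (-3*(-5) - 5)² = (15 - 5)² = 10² = 100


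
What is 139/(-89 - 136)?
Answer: -139/225 ≈ -0.61778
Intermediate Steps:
139/(-89 - 136) = 139/(-225) = 139*(-1/225) = -139/225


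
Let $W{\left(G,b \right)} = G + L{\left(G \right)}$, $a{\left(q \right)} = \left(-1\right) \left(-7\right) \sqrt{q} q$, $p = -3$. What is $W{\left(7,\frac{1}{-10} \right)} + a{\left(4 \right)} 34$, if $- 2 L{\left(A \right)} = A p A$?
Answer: $\frac{3969}{2} \approx 1984.5$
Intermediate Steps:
$a{\left(q \right)} = 7 q^{\frac{3}{2}}$ ($a{\left(q \right)} = 7 \sqrt{q} q = 7 q^{\frac{3}{2}}$)
$L{\left(A \right)} = \frac{3 A^{2}}{2}$ ($L{\left(A \right)} = - \frac{A \left(-3\right) A}{2} = - \frac{- 3 A A}{2} = - \frac{\left(-3\right) A^{2}}{2} = \frac{3 A^{2}}{2}$)
$W{\left(G,b \right)} = G + \frac{3 G^{2}}{2}$
$W{\left(7,\frac{1}{-10} \right)} + a{\left(4 \right)} 34 = \frac{1}{2} \cdot 7 \left(2 + 3 \cdot 7\right) + 7 \cdot 4^{\frac{3}{2}} \cdot 34 = \frac{1}{2} \cdot 7 \left(2 + 21\right) + 7 \cdot 8 \cdot 34 = \frac{1}{2} \cdot 7 \cdot 23 + 56 \cdot 34 = \frac{161}{2} + 1904 = \frac{3969}{2}$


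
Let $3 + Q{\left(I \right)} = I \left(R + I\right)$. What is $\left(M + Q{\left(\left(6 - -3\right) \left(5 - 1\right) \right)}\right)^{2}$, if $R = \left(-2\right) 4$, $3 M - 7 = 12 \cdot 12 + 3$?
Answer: $\frac{10042561}{9} \approx 1.1158 \cdot 10^{6}$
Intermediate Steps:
$M = \frac{154}{3}$ ($M = \frac{7}{3} + \frac{12 \cdot 12 + 3}{3} = \frac{7}{3} + \frac{144 + 3}{3} = \frac{7}{3} + \frac{1}{3} \cdot 147 = \frac{7}{3} + 49 = \frac{154}{3} \approx 51.333$)
$R = -8$
$Q{\left(I \right)} = -3 + I \left(-8 + I\right)$
$\left(M + Q{\left(\left(6 - -3\right) \left(5 - 1\right) \right)}\right)^{2} = \left(\frac{154}{3} - \left(3 - \left(5 - 1\right)^{2} \left(6 - -3\right)^{2} + 8 \left(6 - -3\right) \left(5 - 1\right)\right)\right)^{2} = \left(\frac{154}{3} - \left(3 - 16 \left(6 + 3\right)^{2} + 8 \left(6 + 3\right) 4\right)\right)^{2} = \left(\frac{154}{3} - \left(3 - 1296 + 8 \cdot 9 \cdot 4\right)\right)^{2} = \left(\frac{154}{3} - \left(291 - 1296\right)\right)^{2} = \left(\frac{154}{3} - -1005\right)^{2} = \left(\frac{154}{3} + 1005\right)^{2} = \left(\frac{3169}{3}\right)^{2} = \frac{10042561}{9}$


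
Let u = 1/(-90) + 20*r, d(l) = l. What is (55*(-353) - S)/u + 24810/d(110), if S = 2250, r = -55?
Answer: 38152833/155573 ≈ 245.24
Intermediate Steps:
u = -99001/90 (u = 1/(-90) + 20*(-55) = -1/90 - 1100 = -99001/90 ≈ -1100.0)
(55*(-353) - S)/u + 24810/d(110) = (55*(-353) - 1*2250)/(-99001/90) + 24810/110 = (-19415 - 2250)*(-90/99001) + 24810*(1/110) = -21665*(-90/99001) + 2481/11 = 278550/14143 + 2481/11 = 38152833/155573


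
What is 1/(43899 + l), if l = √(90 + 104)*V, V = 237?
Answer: 14633/638741805 - 79*√194/638741805 ≈ 2.1186e-5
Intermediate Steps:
l = 237*√194 (l = √(90 + 104)*237 = √194*237 = 237*√194 ≈ 3301.0)
1/(43899 + l) = 1/(43899 + 237*√194)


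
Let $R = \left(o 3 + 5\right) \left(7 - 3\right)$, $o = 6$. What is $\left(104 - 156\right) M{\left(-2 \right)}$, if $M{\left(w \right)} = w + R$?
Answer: $-4680$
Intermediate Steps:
$R = 92$ ($R = \left(6 \cdot 3 + 5\right) \left(7 - 3\right) = \left(18 + 5\right) 4 = 23 \cdot 4 = 92$)
$M{\left(w \right)} = 92 + w$ ($M{\left(w \right)} = w + 92 = 92 + w$)
$\left(104 - 156\right) M{\left(-2 \right)} = \left(104 - 156\right) \left(92 - 2\right) = \left(-52\right) 90 = -4680$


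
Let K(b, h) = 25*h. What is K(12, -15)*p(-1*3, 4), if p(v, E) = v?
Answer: 1125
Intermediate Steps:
K(12, -15)*p(-1*3, 4) = (25*(-15))*(-1*3) = -375*(-3) = 1125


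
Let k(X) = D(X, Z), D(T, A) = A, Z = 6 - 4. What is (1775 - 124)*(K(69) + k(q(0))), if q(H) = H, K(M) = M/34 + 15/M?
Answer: 5482971/782 ≈ 7011.5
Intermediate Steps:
K(M) = 15/M + M/34 (K(M) = M*(1/34) + 15/M = M/34 + 15/M = 15/M + M/34)
Z = 2
k(X) = 2
(1775 - 124)*(K(69) + k(q(0))) = (1775 - 124)*((15/69 + (1/34)*69) + 2) = 1651*((15*(1/69) + 69/34) + 2) = 1651*((5/23 + 69/34) + 2) = 1651*(1757/782 + 2) = 1651*(3321/782) = 5482971/782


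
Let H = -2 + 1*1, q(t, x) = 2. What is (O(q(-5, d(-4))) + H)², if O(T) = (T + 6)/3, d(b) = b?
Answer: 25/9 ≈ 2.7778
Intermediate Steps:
O(T) = 2 + T/3 (O(T) = (6 + T)*(⅓) = 2 + T/3)
H = -1 (H = -2 + 1 = -1)
(O(q(-5, d(-4))) + H)² = ((2 + (⅓)*2) - 1)² = ((2 + ⅔) - 1)² = (8/3 - 1)² = (5/3)² = 25/9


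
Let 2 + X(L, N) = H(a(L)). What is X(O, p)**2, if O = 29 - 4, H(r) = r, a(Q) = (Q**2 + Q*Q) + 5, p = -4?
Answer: 1570009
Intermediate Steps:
a(Q) = 5 + 2*Q**2 (a(Q) = (Q**2 + Q**2) + 5 = 2*Q**2 + 5 = 5 + 2*Q**2)
O = 25
X(L, N) = 3 + 2*L**2 (X(L, N) = -2 + (5 + 2*L**2) = 3 + 2*L**2)
X(O, p)**2 = (3 + 2*25**2)**2 = (3 + 2*625)**2 = (3 + 1250)**2 = 1253**2 = 1570009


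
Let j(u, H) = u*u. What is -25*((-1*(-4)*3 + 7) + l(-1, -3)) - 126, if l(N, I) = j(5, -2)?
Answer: -1226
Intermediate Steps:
j(u, H) = u²
l(N, I) = 25 (l(N, I) = 5² = 25)
-25*((-1*(-4)*3 + 7) + l(-1, -3)) - 126 = -25*((-1*(-4)*3 + 7) + 25) - 126 = -25*((4*3 + 7) + 25) - 126 = -25*((12 + 7) + 25) - 126 = -25*(19 + 25) - 126 = -25*44 - 126 = -1100 - 126 = -1226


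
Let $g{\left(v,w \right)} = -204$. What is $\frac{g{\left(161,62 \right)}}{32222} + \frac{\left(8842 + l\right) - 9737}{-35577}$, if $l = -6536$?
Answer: $\frac{38697329}{191060349} \approx 0.20254$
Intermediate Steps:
$\frac{g{\left(161,62 \right)}}{32222} + \frac{\left(8842 + l\right) - 9737}{-35577} = - \frac{204}{32222} + \frac{\left(8842 - 6536\right) - 9737}{-35577} = \left(-204\right) \frac{1}{32222} + \left(2306 - 9737\right) \left(- \frac{1}{35577}\right) = - \frac{102}{16111} - - \frac{2477}{11859} = - \frac{102}{16111} + \frac{2477}{11859} = \frac{38697329}{191060349}$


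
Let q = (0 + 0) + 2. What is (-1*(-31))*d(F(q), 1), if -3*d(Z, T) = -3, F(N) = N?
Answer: 31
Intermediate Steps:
q = 2 (q = 0 + 2 = 2)
d(Z, T) = 1 (d(Z, T) = -⅓*(-3) = 1)
(-1*(-31))*d(F(q), 1) = -1*(-31)*1 = 31*1 = 31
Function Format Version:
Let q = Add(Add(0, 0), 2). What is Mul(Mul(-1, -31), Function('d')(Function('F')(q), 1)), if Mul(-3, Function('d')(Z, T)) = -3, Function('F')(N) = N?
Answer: 31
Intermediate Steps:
q = 2 (q = Add(0, 2) = 2)
Function('d')(Z, T) = 1 (Function('d')(Z, T) = Mul(Rational(-1, 3), -3) = 1)
Mul(Mul(-1, -31), Function('d')(Function('F')(q), 1)) = Mul(Mul(-1, -31), 1) = Mul(31, 1) = 31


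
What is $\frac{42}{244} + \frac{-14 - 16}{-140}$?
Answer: $\frac{165}{427} \approx 0.38642$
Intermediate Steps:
$\frac{42}{244} + \frac{-14 - 16}{-140} = 42 \cdot \frac{1}{244} + \left(-14 - 16\right) \left(- \frac{1}{140}\right) = \frac{21}{122} - - \frac{3}{14} = \frac{21}{122} + \frac{3}{14} = \frac{165}{427}$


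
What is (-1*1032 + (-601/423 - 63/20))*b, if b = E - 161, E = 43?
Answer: 517393951/4230 ≈ 1.2232e+5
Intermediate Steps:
b = -118 (b = 43 - 161 = -118)
(-1*1032 + (-601/423 - 63/20))*b = (-1*1032 + (-601/423 - 63/20))*(-118) = (-1032 + (-601*1/423 - 63*1/20))*(-118) = (-1032 + (-601/423 - 63/20))*(-118) = (-1032 - 38669/8460)*(-118) = -8769389/8460*(-118) = 517393951/4230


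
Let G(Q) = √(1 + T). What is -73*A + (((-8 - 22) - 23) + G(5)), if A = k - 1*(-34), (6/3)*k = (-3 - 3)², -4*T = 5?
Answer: -3849 + I/2 ≈ -3849.0 + 0.5*I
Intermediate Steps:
T = -5/4 (T = -¼*5 = -5/4 ≈ -1.2500)
G(Q) = I/2 (G(Q) = √(1 - 5/4) = √(-¼) = I/2)
k = 18 (k = (-3 - 3)²/2 = (½)*(-6)² = (½)*36 = 18)
A = 52 (A = 18 - 1*(-34) = 18 + 34 = 52)
-73*A + (((-8 - 22) - 23) + G(5)) = -73*52 + (((-8 - 22) - 23) + I/2) = -3796 + ((-30 - 23) + I/2) = -3796 + (-53 + I/2) = -3849 + I/2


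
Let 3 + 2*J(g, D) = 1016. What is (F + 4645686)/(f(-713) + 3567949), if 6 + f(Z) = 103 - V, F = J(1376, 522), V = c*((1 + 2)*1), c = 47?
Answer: 1858477/1427162 ≈ 1.3022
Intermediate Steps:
J(g, D) = 1013/2 (J(g, D) = -3/2 + (1/2)*1016 = -3/2 + 508 = 1013/2)
V = 141 (V = 47*((1 + 2)*1) = 47*(3*1) = 47*3 = 141)
F = 1013/2 ≈ 506.50
f(Z) = -44 (f(Z) = -6 + (103 - 1*141) = -6 + (103 - 141) = -6 - 38 = -44)
(F + 4645686)/(f(-713) + 3567949) = (1013/2 + 4645686)/(-44 + 3567949) = (9292385/2)/3567905 = (9292385/2)*(1/3567905) = 1858477/1427162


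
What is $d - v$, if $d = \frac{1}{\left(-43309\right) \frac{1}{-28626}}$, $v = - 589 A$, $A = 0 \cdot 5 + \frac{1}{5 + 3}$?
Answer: $\frac{25738009}{346472} \approx 74.286$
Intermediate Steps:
$A = \frac{1}{8}$ ($A = 0 + \frac{1}{8} = \frac{1}{8} \approx 0.125$)
$v = - \frac{589}{8}$ ($v = \left(-589\right) \frac{1}{8} = - \frac{589}{8} \approx -73.625$)
$d = \frac{28626}{43309}$ ($d = \frac{1}{\left(-43309\right) \left(- \frac{1}{28626}\right)} = \frac{1}{\frac{43309}{28626}} = \frac{28626}{43309} \approx 0.66097$)
$d - v = \frac{28626}{43309} - - \frac{589}{8} = \frac{28626}{43309} + \frac{589}{8} = \frac{25738009}{346472}$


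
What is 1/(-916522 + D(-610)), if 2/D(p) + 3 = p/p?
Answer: -1/916523 ≈ -1.0911e-6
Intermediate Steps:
D(p) = -1 (D(p) = 2/(-3 + p/p) = 2/(-3 + 1) = 2/(-2) = 2*(-½) = -1)
1/(-916522 + D(-610)) = 1/(-916522 - 1) = 1/(-916523) = -1/916523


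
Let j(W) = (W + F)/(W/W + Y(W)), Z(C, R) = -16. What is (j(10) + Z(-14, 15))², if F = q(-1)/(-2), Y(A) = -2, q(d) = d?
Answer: 2809/4 ≈ 702.25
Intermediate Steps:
F = ½ (F = -1/(-2) = -1*(-½) = ½ ≈ 0.50000)
j(W) = -½ - W (j(W) = (W + ½)/(W/W - 2) = (½ + W)/(1 - 2) = (½ + W)/(-1) = (½ + W)*(-1) = -½ - W)
(j(10) + Z(-14, 15))² = ((-½ - 1*10) - 16)² = ((-½ - 10) - 16)² = (-21/2 - 16)² = (-53/2)² = 2809/4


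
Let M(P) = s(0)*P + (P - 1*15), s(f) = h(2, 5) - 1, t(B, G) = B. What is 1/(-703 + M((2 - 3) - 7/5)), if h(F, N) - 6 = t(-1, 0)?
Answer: -1/730 ≈ -0.0013699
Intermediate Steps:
h(F, N) = 5 (h(F, N) = 6 - 1 = 5)
s(f) = 4 (s(f) = 5 - 1 = 4)
M(P) = -15 + 5*P (M(P) = 4*P + (P - 1*15) = 4*P + (P - 15) = 4*P + (-15 + P) = -15 + 5*P)
1/(-703 + M((2 - 3) - 7/5)) = 1/(-703 + (-15 + 5*((2 - 3) - 7/5))) = 1/(-703 + (-15 + 5*(-1 - 7*⅕))) = 1/(-703 + (-15 + 5*(-1 - 7/5))) = 1/(-703 + (-15 + 5*(-12/5))) = 1/(-703 + (-15 - 12)) = 1/(-703 - 27) = 1/(-730) = -1/730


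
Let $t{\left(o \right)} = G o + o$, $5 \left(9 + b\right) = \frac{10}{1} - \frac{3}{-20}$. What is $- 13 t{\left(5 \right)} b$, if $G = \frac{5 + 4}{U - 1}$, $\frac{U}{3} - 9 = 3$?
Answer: $\frac{99671}{175} \approx 569.55$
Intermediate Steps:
$U = 36$ ($U = 27 + 3 \cdot 3 = 27 + 9 = 36$)
$b = - \frac{697}{100}$ ($b = -9 + \frac{\frac{10}{1} - \frac{3}{-20}}{5} = -9 + \frac{10 \cdot 1 - - \frac{3}{20}}{5} = -9 + \frac{10 + \frac{3}{20}}{5} = -9 + \frac{1}{5} \cdot \frac{203}{20} = -9 + \frac{203}{100} = - \frac{697}{100} \approx -6.97$)
$G = \frac{9}{35}$ ($G = \frac{5 + 4}{36 - 1} = \frac{9}{35} \approx 0.25714$)
$t{\left(o \right)} = \frac{44 o}{35}$ ($t{\left(o \right)} = \frac{9 o}{35} + o = \frac{44 o}{35}$)
$- 13 t{\left(5 \right)} b = - 13 \cdot \frac{44}{35} \cdot 5 \left(- \frac{697}{100}\right) = \left(-13\right) \frac{44}{7} \left(- \frac{697}{100}\right) = \left(- \frac{572}{7}\right) \left(- \frac{697}{100}\right) = \frac{99671}{175}$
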